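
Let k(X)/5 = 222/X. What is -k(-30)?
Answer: 37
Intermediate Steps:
k(X) = 1110/X (k(X) = 5*(222/X) = 1110/X)
-k(-30) = -1110/(-30) = -1110*(-1)/30 = -1*(-37) = 37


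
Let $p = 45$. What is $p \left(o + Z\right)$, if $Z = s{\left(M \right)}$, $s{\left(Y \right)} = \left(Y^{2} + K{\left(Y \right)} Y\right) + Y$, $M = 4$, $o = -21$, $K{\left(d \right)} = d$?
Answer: $675$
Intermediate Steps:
$s{\left(Y \right)} = Y + 2 Y^{2}$ ($s{\left(Y \right)} = \left(Y^{2} + Y Y\right) + Y = \left(Y^{2} + Y^{2}\right) + Y = 2 Y^{2} + Y = Y + 2 Y^{2}$)
$Z = 36$ ($Z = 4 \left(1 + 2 \cdot 4\right) = 4 \left(1 + 8\right) = 4 \cdot 9 = 36$)
$p \left(o + Z\right) = 45 \left(-21 + 36\right) = 45 \cdot 15 = 675$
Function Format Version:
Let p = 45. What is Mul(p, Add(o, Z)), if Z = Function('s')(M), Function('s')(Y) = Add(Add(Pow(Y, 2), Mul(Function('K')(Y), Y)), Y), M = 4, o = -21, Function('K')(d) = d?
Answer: 675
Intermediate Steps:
Function('s')(Y) = Add(Y, Mul(2, Pow(Y, 2))) (Function('s')(Y) = Add(Add(Pow(Y, 2), Mul(Y, Y)), Y) = Add(Add(Pow(Y, 2), Pow(Y, 2)), Y) = Add(Mul(2, Pow(Y, 2)), Y) = Add(Y, Mul(2, Pow(Y, 2))))
Z = 36 (Z = Mul(4, Add(1, Mul(2, 4))) = Mul(4, Add(1, 8)) = Mul(4, 9) = 36)
Mul(p, Add(o, Z)) = Mul(45, Add(-21, 36)) = Mul(45, 15) = 675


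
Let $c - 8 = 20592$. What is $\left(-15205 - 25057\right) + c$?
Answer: $-19662$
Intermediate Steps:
$c = 20600$ ($c = 8 + 20592 = 20600$)
$\left(-15205 - 25057\right) + c = \left(-15205 - 25057\right) + 20600 = -40262 + 20600 = -19662$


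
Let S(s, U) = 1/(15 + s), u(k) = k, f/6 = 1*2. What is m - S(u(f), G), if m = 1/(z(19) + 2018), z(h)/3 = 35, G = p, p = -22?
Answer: -2096/57321 ≈ -0.036566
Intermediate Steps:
f = 12 (f = 6*(1*2) = 6*2 = 12)
G = -22
z(h) = 105 (z(h) = 3*35 = 105)
m = 1/2123 (m = 1/(105 + 2018) = 1/2123 ≈ 0.00047103)
m - S(u(f), G) = 1/2123 - 1/(15 + 12) = 1/2123 - 1/27 = -2096/57321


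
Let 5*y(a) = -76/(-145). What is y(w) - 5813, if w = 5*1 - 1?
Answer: -4214349/725 ≈ -5812.9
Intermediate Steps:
w = 4 (w = 5 - 1 = 4)
y(a) = 76/725 (y(a) = (-76/(-145))/5 = (-76*(-1/145))/5 = (⅕)*(76/145) = 76/725)
y(w) - 5813 = 76/725 - 5813 = -4214349/725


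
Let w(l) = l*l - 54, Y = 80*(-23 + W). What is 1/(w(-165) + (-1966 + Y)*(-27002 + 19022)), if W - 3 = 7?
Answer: 1/24015051 ≈ 4.1641e-8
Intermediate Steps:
W = 10 (W = 3 + 7 = 10)
Y = -1040 (Y = 80*(-23 + 10) = 80*(-13) = -1040)
w(l) = -54 + l**2 (w(l) = l**2 - 54 = -54 + l**2)
1/(w(-165) + (-1966 + Y)*(-27002 + 19022)) = 1/((-54 + (-165)**2) + (-1966 - 1040)*(-27002 + 19022)) = 1/((-54 + 27225) - 3006*(-7980)) = 1/(27171 + 23987880) = 1/24015051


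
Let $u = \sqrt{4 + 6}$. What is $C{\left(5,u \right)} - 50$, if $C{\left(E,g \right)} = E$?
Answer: $-45$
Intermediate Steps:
$u = \sqrt{10} \approx 3.1623$
$C{\left(5,u \right)} - 50 = 5 - 50 = -45$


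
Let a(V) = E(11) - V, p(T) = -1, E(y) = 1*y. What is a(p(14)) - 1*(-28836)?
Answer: 28848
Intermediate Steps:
E(y) = y
a(V) = 11 - V
a(p(14)) - 1*(-28836) = (11 - 1*(-1)) - 1*(-28836) = (11 + 1) + 28836 = 12 + 28836 = 28848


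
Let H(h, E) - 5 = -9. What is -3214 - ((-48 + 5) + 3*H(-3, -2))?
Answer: -3159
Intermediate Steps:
H(h, E) = -4 (H(h, E) = 5 - 9 = -4)
-3214 - ((-48 + 5) + 3*H(-3, -2)) = -3214 - ((-48 + 5) + 3*(-4)) = -3214 - (-43 - 12) = -3214 - 1*(-55) = -3214 + 55 = -3159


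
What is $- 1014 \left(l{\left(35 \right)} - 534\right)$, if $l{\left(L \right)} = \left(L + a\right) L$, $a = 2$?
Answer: $-771654$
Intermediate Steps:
$l{\left(L \right)} = L \left(2 + L\right)$ ($l{\left(L \right)} = \left(L + 2\right) L = \left(2 + L\right) L = L \left(2 + L\right)$)
$- 1014 \left(l{\left(35 \right)} - 534\right) = - 1014 \left(35 \left(2 + 35\right) - 534\right) = - 1014 \left(35 \cdot 37 - 534\right) = - 1014 \left(1295 - 534\right) = \left(-1014\right) 761 = -771654$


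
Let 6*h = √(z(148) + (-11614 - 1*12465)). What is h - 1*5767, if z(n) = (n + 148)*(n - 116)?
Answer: -5767 + I*√1623/2 ≈ -5767.0 + 20.143*I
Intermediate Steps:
z(n) = (-116 + n)*(148 + n) (z(n) = (148 + n)*(-116 + n) = (-116 + n)*(148 + n))
h = I*√1623/2 (h = √((-17168 + 148² + 32*148) + (-11614 - 1*12465))/6 = √((-17168 + 21904 + 4736) + (-11614 - 12465))/6 = √(9472 - 24079)/6 = √(-14607)/6 = (3*I*√1623)/6 = I*√1623/2 ≈ 20.143*I)
h - 1*5767 = I*√1623/2 - 1*5767 = I*√1623/2 - 5767 = -5767 + I*√1623/2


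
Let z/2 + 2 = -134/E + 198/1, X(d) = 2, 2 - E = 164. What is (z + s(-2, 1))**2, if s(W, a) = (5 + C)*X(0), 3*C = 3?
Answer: 1079648164/6561 ≈ 1.6456e+5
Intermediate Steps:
E = -162 (E = 2 - 1*164 = 2 - 164 = -162)
C = 1 (C = (1/3)*3 = 1)
s(W, a) = 12 (s(W, a) = (5 + 1)*2 = 6*2 = 12)
z = 31886/81 (z = -4 + 2*(-134/(-162) + 198/1) = -4 + 2*(-134*(-1/162) + 198*1) = -4 + 2*(67/81 + 198) = -4 + 2*(16105/81) = -4 + 32210/81 = 31886/81 ≈ 393.65)
(z + s(-2, 1))**2 = (31886/81 + 12)**2 = (32858/81)**2 = 1079648164/6561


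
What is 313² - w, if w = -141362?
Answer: 239331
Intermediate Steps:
313² - w = 313² - 1*(-141362) = 97969 + 141362 = 239331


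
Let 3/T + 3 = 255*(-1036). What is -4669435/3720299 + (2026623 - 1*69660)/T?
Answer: -641127009032133592/3720299 ≈ -1.7233e+11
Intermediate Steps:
T = -1/88061 (T = 3/(-3 + 255*(-1036)) = 3/(-3 - 264180) = 3/(-264183) = 3*(-1/264183) = -1/88061 ≈ -1.1356e-5)
-4669435/3720299 + (2026623 - 1*69660)/T = -4669435/3720299 + (2026623 - 1*69660)/(-1/88061) = -4669435*1/3720299 + (2026623 - 69660)*(-88061) = -4669435/3720299 + 1956963*(-88061) = -4669435/3720299 - 172332118743 = -641127009032133592/3720299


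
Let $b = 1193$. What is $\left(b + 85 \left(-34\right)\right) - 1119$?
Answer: $-2816$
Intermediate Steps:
$\left(b + 85 \left(-34\right)\right) - 1119 = \left(1193 + 85 \left(-34\right)\right) - 1119 = \left(1193 - 2890\right) - 1119 = -1697 - 1119 = -2816$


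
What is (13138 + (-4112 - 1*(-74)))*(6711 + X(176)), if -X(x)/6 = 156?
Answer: 52552500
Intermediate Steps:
X(x) = -936 (X(x) = -6*156 = -936)
(13138 + (-4112 - 1*(-74)))*(6711 + X(176)) = (13138 + (-4112 - 1*(-74)))*(6711 - 936) = (13138 + (-4112 + 74))*5775 = (13138 - 4038)*5775 = 9100*5775 = 52552500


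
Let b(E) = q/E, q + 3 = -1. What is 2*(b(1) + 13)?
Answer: 18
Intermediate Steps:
q = -4 (q = -3 - 1 = -4)
b(E) = -4/E
2*(b(1) + 13) = 2*(-4/1 + 13) = 2*(-4*1 + 13) = 2*(-4 + 13) = 2*9 = 18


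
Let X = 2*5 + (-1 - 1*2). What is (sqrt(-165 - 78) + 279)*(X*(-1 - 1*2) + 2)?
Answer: -5301 - 171*I*sqrt(3) ≈ -5301.0 - 296.18*I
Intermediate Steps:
X = 7 (X = 10 + (-1 - 2) = 10 - 3 = 7)
(sqrt(-165 - 78) + 279)*(X*(-1 - 1*2) + 2) = (sqrt(-165 - 78) + 279)*(7*(-1 - 1*2) + 2) = (sqrt(-243) + 279)*(7*(-1 - 2) + 2) = (9*I*sqrt(3) + 279)*(7*(-3) + 2) = (279 + 9*I*sqrt(3))*(-21 + 2) = (279 + 9*I*sqrt(3))*(-19) = -5301 - 171*I*sqrt(3)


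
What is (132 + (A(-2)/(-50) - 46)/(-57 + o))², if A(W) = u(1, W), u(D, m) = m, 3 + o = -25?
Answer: 79326159201/4515625 ≈ 17567.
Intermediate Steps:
o = -28 (o = -3 - 25 = -28)
A(W) = W
(132 + (A(-2)/(-50) - 46)/(-57 + o))² = (132 + (-2/(-50) - 46)/(-57 - 28))² = (132 + (-2*(-1/50) - 46)/(-85))² = (132 + (1/25 - 46)*(-1/85))² = (132 - 1149/25*(-1/85))² = (132 + 1149/2125)² = (281649/2125)² = 79326159201/4515625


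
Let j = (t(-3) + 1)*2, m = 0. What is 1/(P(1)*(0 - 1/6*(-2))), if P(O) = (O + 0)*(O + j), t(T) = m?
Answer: 1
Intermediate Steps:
t(T) = 0
j = 2 (j = (0 + 1)*2 = 1*2 = 2)
P(O) = O*(2 + O) (P(O) = (O + 0)*(O + 2) = O*(2 + O))
1/(P(1)*(0 - 1/6*(-2))) = 1/((1*(2 + 1))*(0 - 1/6*(-2))) = 1/((1*3)*(0 - 1*⅙*(-2))) = 1/(3*(0 - ⅙*(-2))) = 1/(3*(0 + ⅓)) = 1/(3*(⅓)) = 1/1 = 1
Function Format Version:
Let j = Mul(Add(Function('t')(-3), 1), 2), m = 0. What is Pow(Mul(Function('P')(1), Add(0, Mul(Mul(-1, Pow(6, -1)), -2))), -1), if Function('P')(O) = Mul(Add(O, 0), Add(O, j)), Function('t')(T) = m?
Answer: 1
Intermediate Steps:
Function('t')(T) = 0
j = 2 (j = Mul(Add(0, 1), 2) = Mul(1, 2) = 2)
Function('P')(O) = Mul(O, Add(2, O)) (Function('P')(O) = Mul(Add(O, 0), Add(O, 2)) = Mul(O, Add(2, O)))
Pow(Mul(Function('P')(1), Add(0, Mul(Mul(-1, Pow(6, -1)), -2))), -1) = Pow(Mul(Mul(1, Add(2, 1)), Add(0, Mul(Mul(-1, Pow(6, -1)), -2))), -1) = Pow(Mul(Mul(1, 3), Add(0, Mul(Mul(-1, Rational(1, 6)), -2))), -1) = Pow(Mul(3, Add(0, Mul(Rational(-1, 6), -2))), -1) = Pow(Mul(3, Add(0, Rational(1, 3))), -1) = Pow(Mul(3, Rational(1, 3)), -1) = Pow(1, -1) = 1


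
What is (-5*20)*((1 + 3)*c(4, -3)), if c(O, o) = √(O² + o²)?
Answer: -2000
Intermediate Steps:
(-5*20)*((1 + 3)*c(4, -3)) = (-5*20)*((1 + 3)*√(4² + (-3)²)) = -400*√(16 + 9) = -400*√25 = -400*5 = -100*20 = -2000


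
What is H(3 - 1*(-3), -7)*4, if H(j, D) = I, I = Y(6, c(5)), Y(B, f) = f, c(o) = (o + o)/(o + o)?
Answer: 4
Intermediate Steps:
c(o) = 1 (c(o) = (2*o)/((2*o)) = (2*o)*(1/(2*o)) = 1)
I = 1
H(j, D) = 1
H(3 - 1*(-3), -7)*4 = 1*4 = 4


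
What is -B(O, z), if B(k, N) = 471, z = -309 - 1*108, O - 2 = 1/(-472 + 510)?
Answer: -471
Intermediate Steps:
O = 77/38 (O = 2 + 1/(-472 + 510) = 2 + 1/38 = 77/38 ≈ 2.0263)
z = -417 (z = -309 - 108 = -417)
-B(O, z) = -1*471 = -471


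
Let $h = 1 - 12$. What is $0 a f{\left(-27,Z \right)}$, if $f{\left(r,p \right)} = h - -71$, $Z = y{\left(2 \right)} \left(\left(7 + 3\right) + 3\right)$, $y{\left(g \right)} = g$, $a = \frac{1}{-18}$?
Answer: $0$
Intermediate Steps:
$a = - \frac{1}{18} \approx -0.055556$
$h = -11$ ($h = 1 - 12 = -11$)
$Z = 26$ ($Z = 2 \left(\left(7 + 3\right) + 3\right) = 2 \left(10 + 3\right) = 2 \cdot 13 = 26$)
$f{\left(r,p \right)} = 60$ ($f{\left(r,p \right)} = -11 - -71 = -11 + 71 = 60$)
$0 a f{\left(-27,Z \right)} = 0 \left(- \frac{1}{18}\right) 60 = 0 \cdot 60 = 0$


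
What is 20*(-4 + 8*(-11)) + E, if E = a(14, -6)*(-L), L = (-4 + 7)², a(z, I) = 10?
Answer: -1930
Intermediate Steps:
L = 9 (L = 3² = 9)
E = -90 (E = 10*(-1*9) = 10*(-9) = -90)
20*(-4 + 8*(-11)) + E = 20*(-4 + 8*(-11)) - 90 = 20*(-4 - 88) - 90 = 20*(-92) - 90 = -1840 - 90 = -1930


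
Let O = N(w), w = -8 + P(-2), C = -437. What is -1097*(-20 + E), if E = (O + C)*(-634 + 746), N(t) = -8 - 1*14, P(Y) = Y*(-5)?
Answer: 56416516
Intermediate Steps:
P(Y) = -5*Y
w = 2 (w = -8 - 5*(-2) = -8 + 10 = 2)
N(t) = -22 (N(t) = -8 - 14 = -22)
O = -22
E = -51408 (E = (-22 - 437)*(-634 + 746) = -459*112 = -51408)
-1097*(-20 + E) = -1097*(-20 - 51408) = -1097*(-51428) = 56416516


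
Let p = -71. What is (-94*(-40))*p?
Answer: -266960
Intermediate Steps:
(-94*(-40))*p = -94*(-40)*(-71) = 3760*(-71) = -266960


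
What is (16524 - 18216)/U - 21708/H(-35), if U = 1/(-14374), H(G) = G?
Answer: 851249988/35 ≈ 2.4321e+7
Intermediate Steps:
U = -1/14374 ≈ -6.9570e-5
(16524 - 18216)/U - 21708/H(-35) = (16524 - 18216)/(-1/14374) - 21708/(-35) = -1692*(-14374) - 21708*(-1/35) = 24320808 + 21708/35 = 851249988/35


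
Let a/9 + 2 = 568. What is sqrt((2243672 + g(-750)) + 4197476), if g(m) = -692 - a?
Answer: sqrt(6435362) ≈ 2536.8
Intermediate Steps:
a = 5094 (a = -18 + 9*568 = -18 + 5112 = 5094)
g(m) = -5786 (g(m) = -692 - 1*5094 = -692 - 5094 = -5786)
sqrt((2243672 + g(-750)) + 4197476) = sqrt((2243672 - 5786) + 4197476) = sqrt(2237886 + 4197476) = sqrt(6435362)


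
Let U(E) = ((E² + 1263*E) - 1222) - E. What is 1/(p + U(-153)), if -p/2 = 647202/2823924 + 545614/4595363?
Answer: -1081412988701/184813150839444476 ≈ -5.8514e-6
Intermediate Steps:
U(E) = -1222 + E² + 1262*E (U(E) = (-1222 + E² + 1263*E) - E = -1222 + E² + 1262*E)
p = -752483432277/1081412988701 (p = -2*(647202/2823924 + 545614/4595363) = -2*(647202*(1/2823924) + 545614*(1/4595363)) = -2*(107867/470654 + 545614/4595363) = -2*752483432277/2162825977402 = -752483432277/1081412988701 ≈ -0.69583)
1/(p + U(-153)) = 1/(-752483432277/1081412988701 + (-1222 + (-153)² + 1262*(-153))) = 1/(-752483432277/1081412988701 + (-1222 + 23409 - 193086)) = 1/(-752483432277/1081412988701 - 170899) = 1/(-184813150839444476/1081412988701) = -1081412988701/184813150839444476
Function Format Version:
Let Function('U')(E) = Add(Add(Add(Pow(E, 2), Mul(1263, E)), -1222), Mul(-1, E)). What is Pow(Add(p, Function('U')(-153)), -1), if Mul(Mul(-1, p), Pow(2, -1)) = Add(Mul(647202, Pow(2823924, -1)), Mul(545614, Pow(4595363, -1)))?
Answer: Rational(-1081412988701, 184813150839444476) ≈ -5.8514e-6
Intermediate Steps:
Function('U')(E) = Add(-1222, Pow(E, 2), Mul(1262, E)) (Function('U')(E) = Add(Add(-1222, Pow(E, 2), Mul(1263, E)), Mul(-1, E)) = Add(-1222, Pow(E, 2), Mul(1262, E)))
p = Rational(-752483432277, 1081412988701) (p = Mul(-2, Add(Mul(647202, Pow(2823924, -1)), Mul(545614, Pow(4595363, -1)))) = Mul(-2, Add(Mul(647202, Rational(1, 2823924)), Mul(545614, Rational(1, 4595363)))) = Mul(-2, Add(Rational(107867, 470654), Rational(545614, 4595363))) = Mul(-2, Rational(752483432277, 2162825977402)) = Rational(-752483432277, 1081412988701) ≈ -0.69583)
Pow(Add(p, Function('U')(-153)), -1) = Pow(Add(Rational(-752483432277, 1081412988701), Add(-1222, Pow(-153, 2), Mul(1262, -153))), -1) = Pow(Add(Rational(-752483432277, 1081412988701), Add(-1222, 23409, -193086)), -1) = Pow(Add(Rational(-752483432277, 1081412988701), -170899), -1) = Pow(Rational(-184813150839444476, 1081412988701), -1) = Rational(-1081412988701, 184813150839444476)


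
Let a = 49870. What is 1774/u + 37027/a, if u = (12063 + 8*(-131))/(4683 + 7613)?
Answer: 217645469777/109863610 ≈ 1981.1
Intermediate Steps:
u = 11015/12296 (u = (12063 - 1048)/12296 = 11015*(1/12296) = 11015/12296 ≈ 0.89582)
1774/u + 37027/a = 1774/(11015/12296) + 37027/49870 = 1774*(12296/11015) + 37027*(1/49870) = 21813104/11015 + 37027/49870 = 217645469777/109863610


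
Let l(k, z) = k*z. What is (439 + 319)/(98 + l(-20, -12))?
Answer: 379/169 ≈ 2.2426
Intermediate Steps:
(439 + 319)/(98 + l(-20, -12)) = (439 + 319)/(98 - 20*(-12)) = 758/(98 + 240) = 758/338 = 758*(1/338) = 379/169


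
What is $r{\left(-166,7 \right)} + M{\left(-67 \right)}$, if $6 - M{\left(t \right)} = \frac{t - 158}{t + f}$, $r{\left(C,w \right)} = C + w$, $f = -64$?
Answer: $- \frac{20268}{131} \approx -154.72$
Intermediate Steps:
$M{\left(t \right)} = 6 - \frac{-158 + t}{-64 + t}$ ($M{\left(t \right)} = 6 - \frac{t - 158}{t - 64} = 6 - \frac{-158 + t}{-64 + t}$)
$r{\left(-166,7 \right)} + M{\left(-67 \right)} = \left(-166 + 7\right) + \frac{-226 + 5 \left(-67\right)}{-64 - 67} = -159 + \frac{-226 - 335}{-131} = -159 - - \frac{561}{131} = -159 + \frac{561}{131} = - \frac{20268}{131}$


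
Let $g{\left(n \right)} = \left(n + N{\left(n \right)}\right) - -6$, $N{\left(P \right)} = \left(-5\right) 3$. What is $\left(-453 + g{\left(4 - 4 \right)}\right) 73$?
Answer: $-33726$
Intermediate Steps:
$N{\left(P \right)} = -15$
$g{\left(n \right)} = -9 + n$ ($g{\left(n \right)} = \left(n - 15\right) - -6 = \left(-15 + n\right) + 6 = -9 + n$)
$\left(-453 + g{\left(4 - 4 \right)}\right) 73 = \left(-453 + \left(-9 + \left(4 - 4\right)\right)\right) 73 = \left(-453 + \left(-9 + 0\right)\right) 73 = \left(-453 - 9\right) 73 = \left(-462\right) 73 = -33726$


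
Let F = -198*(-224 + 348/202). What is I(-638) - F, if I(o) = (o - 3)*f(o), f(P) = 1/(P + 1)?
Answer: -2831463959/64337 ≈ -44010.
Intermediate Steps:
f(P) = 1/(1 + P)
I(o) = (-3 + o)/(1 + o) (I(o) = (o - 3)/(1 + o) = (-3 + o)/(1 + o))
F = 4445100/101 (F = -198*(-224 + 348*(1/202)) = -198*(-224 + 174/101) = -198*(-22450/101) = 4445100/101 ≈ 44011.)
I(-638) - F = (-3 - 638)/(1 - 638) - 1*4445100/101 = -641/(-637) - 4445100/101 = -1/637*(-641) - 4445100/101 = 641/637 - 4445100/101 = -2831463959/64337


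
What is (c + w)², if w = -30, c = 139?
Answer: 11881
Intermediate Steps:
(c + w)² = (139 - 30)² = 109² = 11881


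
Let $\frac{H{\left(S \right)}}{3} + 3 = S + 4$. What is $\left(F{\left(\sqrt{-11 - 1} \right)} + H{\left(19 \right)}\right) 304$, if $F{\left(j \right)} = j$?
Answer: $18240 + 608 i \sqrt{3} \approx 18240.0 + 1053.1 i$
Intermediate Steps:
$H{\left(S \right)} = 3 + 3 S$ ($H{\left(S \right)} = -9 + 3 \left(S + 4\right) = -9 + 3 \left(4 + S\right) = -9 + \left(12 + 3 S\right) = 3 + 3 S$)
$\left(F{\left(\sqrt{-11 - 1} \right)} + H{\left(19 \right)}\right) 304 = \left(\sqrt{-11 - 1} + \left(3 + 3 \cdot 19\right)\right) 304 = \left(\sqrt{-12} + \left(3 + 57\right)\right) 304 = \left(2 i \sqrt{3} + 60\right) 304 = \left(60 + 2 i \sqrt{3}\right) 304 = 18240 + 608 i \sqrt{3}$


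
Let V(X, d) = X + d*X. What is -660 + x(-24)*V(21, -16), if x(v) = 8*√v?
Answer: -660 - 5040*I*√6 ≈ -660.0 - 12345.0*I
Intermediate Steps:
V(X, d) = X + X*d
-660 + x(-24)*V(21, -16) = -660 + (8*√(-24))*(21*(1 - 16)) = -660 + (8*(2*I*√6))*(21*(-15)) = -660 + (16*I*√6)*(-315) = -660 - 5040*I*√6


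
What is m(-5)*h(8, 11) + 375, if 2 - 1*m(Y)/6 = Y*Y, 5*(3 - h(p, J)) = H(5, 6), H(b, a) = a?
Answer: 633/5 ≈ 126.60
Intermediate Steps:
h(p, J) = 9/5 (h(p, J) = 3 - ⅕*6 = 3 - 6/5 = 9/5)
m(Y) = 12 - 6*Y² (m(Y) = 12 - 6*Y*Y = 12 - 6*Y²)
m(-5)*h(8, 11) + 375 = (12 - 6*(-5)²)*(9/5) + 375 = (12 - 6*25)*(9/5) + 375 = (12 - 150)*(9/5) + 375 = -138*9/5 + 375 = -1242/5 + 375 = 633/5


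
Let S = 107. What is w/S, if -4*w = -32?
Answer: 8/107 ≈ 0.074766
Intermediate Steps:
w = 8 (w = -¼*(-32) = 8)
w/S = 8/107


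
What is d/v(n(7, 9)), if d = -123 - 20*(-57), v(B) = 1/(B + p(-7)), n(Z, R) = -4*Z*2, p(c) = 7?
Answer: -49833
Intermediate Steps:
n(Z, R) = -8*Z
v(B) = 1/(7 + B) (v(B) = 1/(B + 7) = 1/(7 + B))
d = 1017 (d = -123 + 1140 = 1017)
d/v(n(7, 9)) = 1017/(1/(7 - 8*7)) = 1017/(1/(7 - 56)) = 1017/(1/(-49)) = 1017/(-1/49) = 1017*(-49) = -49833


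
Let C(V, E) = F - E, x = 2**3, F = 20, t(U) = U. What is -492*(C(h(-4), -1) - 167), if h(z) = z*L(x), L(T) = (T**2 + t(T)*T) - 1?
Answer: 71832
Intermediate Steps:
x = 8
L(T) = -1 + 2*T**2 (L(T) = (T**2 + T*T) - 1 = (T**2 + T**2) - 1 = 2*T**2 - 1 = -1 + 2*T**2)
h(z) = 127*z (h(z) = z*(-1 + 2*8**2) = z*(-1 + 2*64) = z*(-1 + 128) = z*127 = 127*z)
C(V, E) = 20 - E
-492*(C(h(-4), -1) - 167) = -492*((20 - 1*(-1)) - 167) = -492*((20 + 1) - 167) = -492*(21 - 167) = -492*(-146) = 71832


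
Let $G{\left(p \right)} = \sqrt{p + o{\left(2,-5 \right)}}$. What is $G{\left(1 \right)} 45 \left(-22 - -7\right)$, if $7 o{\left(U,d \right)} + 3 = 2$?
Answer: $- \frac{675 \sqrt{42}}{7} \approx -624.93$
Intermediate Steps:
$o{\left(U,d \right)} = - \frac{1}{7}$ ($o{\left(U,d \right)} = - \frac{3}{7} + \frac{1}{7} \cdot 2 = - \frac{3}{7} + \frac{2}{7} = - \frac{1}{7}$)
$G{\left(p \right)} = \sqrt{- \frac{1}{7} + p}$ ($G{\left(p \right)} = \sqrt{p - \frac{1}{7}} = \sqrt{- \frac{1}{7} + p}$)
$G{\left(1 \right)} 45 \left(-22 - -7\right) = \frac{\sqrt{-7 + 49 \cdot 1}}{7} \cdot 45 \left(-22 - -7\right) = \frac{\sqrt{-7 + 49}}{7} \cdot 45 \left(-22 + 7\right) = \frac{\sqrt{42}}{7} \cdot 45 \left(-15\right) = \frac{45 \sqrt{42}}{7} \left(-15\right) = - \frac{675 \sqrt{42}}{7}$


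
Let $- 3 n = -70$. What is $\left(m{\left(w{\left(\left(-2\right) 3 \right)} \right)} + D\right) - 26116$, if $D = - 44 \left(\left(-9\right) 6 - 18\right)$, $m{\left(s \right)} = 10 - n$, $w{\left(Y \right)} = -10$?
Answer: $- \frac{68884}{3} \approx -22961.0$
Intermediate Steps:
$n = \frac{70}{3}$ ($n = \left(- \frac{1}{3}\right) \left(-70\right) = \frac{70}{3} \approx 23.333$)
$m{\left(s \right)} = - \frac{40}{3}$ ($m{\left(s \right)} = 10 - \frac{70}{3} = - \frac{40}{3}$)
$D = 3168$ ($D = - 44 \left(-54 - 18\right) = \left(-44\right) \left(-72\right) = 3168$)
$\left(m{\left(w{\left(\left(-2\right) 3 \right)} \right)} + D\right) - 26116 = \left(- \frac{40}{3} + 3168\right) - 26116 = \frac{9464}{3} - 26116 = - \frac{68884}{3}$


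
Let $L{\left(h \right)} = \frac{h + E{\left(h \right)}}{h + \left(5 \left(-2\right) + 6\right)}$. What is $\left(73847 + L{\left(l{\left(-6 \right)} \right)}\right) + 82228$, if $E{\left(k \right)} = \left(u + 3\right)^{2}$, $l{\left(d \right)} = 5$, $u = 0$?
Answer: $156089$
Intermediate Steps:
$E{\left(k \right)} = 9$ ($E{\left(k \right)} = \left(0 + 3\right)^{2} = 3^{2} = 9$)
$L{\left(h \right)} = \frac{9 + h}{-4 + h}$ ($L{\left(h \right)} = \frac{h + 9}{h + \left(5 \left(-2\right) + 6\right)} = \frac{9 + h}{h + \left(-10 + 6\right)} = \frac{9 + h}{h - 4} = \frac{9 + h}{-4 + h}$)
$\left(73847 + L{\left(l{\left(-6 \right)} \right)}\right) + 82228 = \left(73847 + \frac{9 + 5}{-4 + 5}\right) + 82228 = \left(73847 + 1^{-1} \cdot 14\right) + 82228 = \left(73847 + 1 \cdot 14\right) + 82228 = \left(73847 + 14\right) + 82228 = 73861 + 82228 = 156089$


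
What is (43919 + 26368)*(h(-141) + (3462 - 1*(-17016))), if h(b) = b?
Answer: 1429426719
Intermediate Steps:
(43919 + 26368)*(h(-141) + (3462 - 1*(-17016))) = (43919 + 26368)*(-141 + (3462 - 1*(-17016))) = 70287*(-141 + (3462 + 17016)) = 70287*(-141 + 20478) = 70287*20337 = 1429426719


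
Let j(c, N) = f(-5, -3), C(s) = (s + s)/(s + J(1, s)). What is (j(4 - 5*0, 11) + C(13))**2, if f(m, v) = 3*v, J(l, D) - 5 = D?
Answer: 64009/961 ≈ 66.607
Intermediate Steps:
J(l, D) = 5 + D
C(s) = 2*s/(5 + 2*s) (C(s) = (s + s)/(s + (5 + s)) = (2*s)/(5 + 2*s) = 2*s/(5 + 2*s))
j(c, N) = -9 (j(c, N) = 3*(-3) = -9)
(j(4 - 5*0, 11) + C(13))**2 = (-9 + 2*13/(5 + 2*13))**2 = (-9 + 2*13/(5 + 26))**2 = (-9 + 2*13/31)**2 = (-9 + 2*13*(1/31))**2 = (-9 + 26/31)**2 = (-253/31)**2 = 64009/961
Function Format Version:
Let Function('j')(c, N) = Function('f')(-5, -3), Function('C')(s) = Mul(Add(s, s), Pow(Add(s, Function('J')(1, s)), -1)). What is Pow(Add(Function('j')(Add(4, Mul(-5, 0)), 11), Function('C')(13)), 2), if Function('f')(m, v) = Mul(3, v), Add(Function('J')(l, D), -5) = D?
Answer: Rational(64009, 961) ≈ 66.607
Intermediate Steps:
Function('J')(l, D) = Add(5, D)
Function('C')(s) = Mul(2, s, Pow(Add(5, Mul(2, s)), -1)) (Function('C')(s) = Mul(Add(s, s), Pow(Add(s, Add(5, s)), -1)) = Mul(Mul(2, s), Pow(Add(5, Mul(2, s)), -1)) = Mul(2, s, Pow(Add(5, Mul(2, s)), -1)))
Function('j')(c, N) = -9 (Function('j')(c, N) = Mul(3, -3) = -9)
Pow(Add(Function('j')(Add(4, Mul(-5, 0)), 11), Function('C')(13)), 2) = Pow(Add(-9, Mul(2, 13, Pow(Add(5, Mul(2, 13)), -1))), 2) = Pow(Add(-9, Mul(2, 13, Pow(Add(5, 26), -1))), 2) = Pow(Add(-9, Mul(2, 13, Pow(31, -1))), 2) = Pow(Add(-9, Mul(2, 13, Rational(1, 31))), 2) = Pow(Add(-9, Rational(26, 31)), 2) = Pow(Rational(-253, 31), 2) = Rational(64009, 961)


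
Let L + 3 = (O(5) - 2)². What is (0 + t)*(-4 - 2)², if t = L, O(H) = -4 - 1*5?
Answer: 4248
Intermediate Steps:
O(H) = -9 (O(H) = -4 - 5 = -9)
L = 118 (L = -3 + (-9 - 2)² = -3 + (-11)² = -3 + 121 = 118)
t = 118
(0 + t)*(-4 - 2)² = (0 + 118)*(-4 - 2)² = 118*(-6)² = 118*36 = 4248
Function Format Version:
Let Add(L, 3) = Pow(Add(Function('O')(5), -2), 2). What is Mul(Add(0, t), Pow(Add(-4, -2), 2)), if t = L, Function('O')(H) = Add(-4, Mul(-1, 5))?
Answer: 4248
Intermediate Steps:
Function('O')(H) = -9 (Function('O')(H) = Add(-4, -5) = -9)
L = 118 (L = Add(-3, Pow(Add(-9, -2), 2)) = Add(-3, Pow(-11, 2)) = Add(-3, 121) = 118)
t = 118
Mul(Add(0, t), Pow(Add(-4, -2), 2)) = Mul(Add(0, 118), Pow(Add(-4, -2), 2)) = Mul(118, Pow(-6, 2)) = Mul(118, 36) = 4248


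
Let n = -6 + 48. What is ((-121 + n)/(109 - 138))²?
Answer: 6241/841 ≈ 7.4209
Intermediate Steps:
n = 42
((-121 + n)/(109 - 138))² = ((-121 + 42)/(109 - 138))² = (-79/(-29))² = (-79*(-1/29))² = (79/29)² = 6241/841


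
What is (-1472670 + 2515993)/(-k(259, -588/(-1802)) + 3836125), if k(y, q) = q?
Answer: 940034023/3456348331 ≈ 0.27197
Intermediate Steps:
(-1472670 + 2515993)/(-k(259, -588/(-1802)) + 3836125) = (-1472670 + 2515993)/(-(-588)/(-1802) + 3836125) = 1043323/(-(-588)*(-1)/1802 + 3836125) = 1043323/(-1*294/901 + 3836125) = 1043323/(-294/901 + 3836125) = 1043323/(3456348331/901) = 1043323*(901/3456348331) = 940034023/3456348331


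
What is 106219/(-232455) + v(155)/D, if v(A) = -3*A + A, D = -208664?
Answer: -11046010183/24252495060 ≈ -0.45546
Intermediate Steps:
v(A) = -2*A
106219/(-232455) + v(155)/D = 106219/(-232455) - 2*155/(-208664) = 106219*(-1/232455) - 310*(-1/208664) = -106219/232455 + 155/104332 = -11046010183/24252495060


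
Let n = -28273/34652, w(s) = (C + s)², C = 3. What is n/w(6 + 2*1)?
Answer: -28273/4192892 ≈ -0.0067431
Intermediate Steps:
w(s) = (3 + s)²
n = -28273/34652 (n = -28273*1/34652 = -28273/34652 ≈ -0.81591)
n/w(6 + 2*1) = -28273/(34652*(3 + (6 + 2*1))²) = -28273/(34652*(3 + (6 + 2))²) = -28273/(34652*(3 + 8)²) = -28273/(34652*(11²)) = -28273/34652/121 = -28273/34652*1/121 = -28273/4192892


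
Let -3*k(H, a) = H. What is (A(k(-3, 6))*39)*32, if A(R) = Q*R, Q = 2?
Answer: 2496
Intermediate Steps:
k(H, a) = -H/3
A(R) = 2*R
(A(k(-3, 6))*39)*32 = ((2*(-1/3*(-3)))*39)*32 = ((2*1)*39)*32 = (2*39)*32 = 78*32 = 2496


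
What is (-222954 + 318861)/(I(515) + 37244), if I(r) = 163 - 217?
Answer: 95907/37190 ≈ 2.5788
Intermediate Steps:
I(r) = -54
(-222954 + 318861)/(I(515) + 37244) = (-222954 + 318861)/(-54 + 37244) = 95907/37190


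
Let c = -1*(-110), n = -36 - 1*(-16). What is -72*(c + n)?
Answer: -6480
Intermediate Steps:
n = -20 (n = -36 + 16 = -20)
c = 110
-72*(c + n) = -72*(110 - 20) = -72*90 = -6480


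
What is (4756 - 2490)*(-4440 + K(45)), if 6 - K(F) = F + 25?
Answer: -10206064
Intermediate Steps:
K(F) = -19 - F (K(F) = 6 - (F + 25) = 6 - (25 + F) = 6 + (-25 - F) = -19 - F)
(4756 - 2490)*(-4440 + K(45)) = (4756 - 2490)*(-4440 + (-19 - 1*45)) = 2266*(-4440 + (-19 - 45)) = 2266*(-4440 - 64) = 2266*(-4504) = -10206064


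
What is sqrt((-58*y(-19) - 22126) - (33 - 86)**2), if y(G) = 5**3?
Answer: I*sqrt(32185) ≈ 179.4*I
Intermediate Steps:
y(G) = 125
sqrt((-58*y(-19) - 22126) - (33 - 86)**2) = sqrt((-58*125 - 22126) - (33 - 86)**2) = sqrt((-7250 - 22126) - 1*(-53)**2) = sqrt(-29376 - 1*2809) = sqrt(-29376 - 2809) = sqrt(-32185) = I*sqrt(32185)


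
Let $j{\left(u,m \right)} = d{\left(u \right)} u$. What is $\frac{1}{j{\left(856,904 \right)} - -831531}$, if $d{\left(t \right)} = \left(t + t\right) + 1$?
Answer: $\frac{1}{2297859} \approx 4.3519 \cdot 10^{-7}$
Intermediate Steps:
$d{\left(t \right)} = 1 + 2 t$ ($d{\left(t \right)} = 2 t + 1 = 1 + 2 t$)
$j{\left(u,m \right)} = u \left(1 + 2 u\right)$ ($j{\left(u,m \right)} = \left(1 + 2 u\right) u = u \left(1 + 2 u\right)$)
$\frac{1}{j{\left(856,904 \right)} - -831531} = \frac{1}{856 \left(1 + 2 \cdot 856\right) - -831531} = \frac{1}{856 \left(1 + 1712\right) + 831531} = \frac{1}{856 \cdot 1713 + 831531} = \frac{1}{1466328 + 831531} = \frac{1}{2297859}$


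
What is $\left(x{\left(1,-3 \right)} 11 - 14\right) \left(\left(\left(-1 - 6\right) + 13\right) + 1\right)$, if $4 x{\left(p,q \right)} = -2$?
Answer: $- \frac{273}{2} \approx -136.5$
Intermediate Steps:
$x{\left(p,q \right)} = - \frac{1}{2}$ ($x{\left(p,q \right)} = \frac{1}{4} \left(-2\right) = - \frac{1}{2}$)
$\left(x{\left(1,-3 \right)} 11 - 14\right) \left(\left(\left(-1 - 6\right) + 13\right) + 1\right) = \left(\left(- \frac{1}{2}\right) 11 - 14\right) \left(\left(\left(-1 - 6\right) + 13\right) + 1\right) = \left(- \frac{11}{2} - 14\right) \left(\left(\left(-1 - 6\right) + 13\right) + 1\right) = - \frac{39 \left(\left(-7 + 13\right) + 1\right)}{2} = - \frac{39 \left(6 + 1\right)}{2} = \left(- \frac{39}{2}\right) 7 = - \frac{273}{2}$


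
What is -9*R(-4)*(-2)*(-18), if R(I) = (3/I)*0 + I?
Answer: 1296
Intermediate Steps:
R(I) = I (R(I) = 0 + I = I)
-9*R(-4)*(-2)*(-18) = -(-36)*(-2)*(-18) = -9*8*(-18) = -72*(-18) = 1296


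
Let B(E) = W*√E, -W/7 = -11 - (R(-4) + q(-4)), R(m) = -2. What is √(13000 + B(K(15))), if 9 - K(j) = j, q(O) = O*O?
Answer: 5*√(520 + 7*I*√6) ≈ 114.03 + 1.8795*I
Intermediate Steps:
q(O) = O²
K(j) = 9 - j
W = 175 (W = -7*(-11 - (-2 + (-4)²)) = -7*(-11 - (-2 + 16)) = -7*(-11 - 1*14) = -7*(-11 - 14) = -7*(-25) = 175)
B(E) = 175*√E
√(13000 + B(K(15))) = √(13000 + 175*√(9 - 1*15)) = √(13000 + 175*√(9 - 15)) = √(13000 + 175*√(-6)) = √(13000 + 175*(I*√6)) = √(13000 + 175*I*√6)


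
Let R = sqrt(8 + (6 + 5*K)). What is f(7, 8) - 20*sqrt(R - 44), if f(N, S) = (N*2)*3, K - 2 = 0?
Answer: 42 - 20*sqrt(-44 + 2*sqrt(6)) ≈ 42.0 - 125.06*I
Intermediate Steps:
K = 2 (K = 2 + 0 = 2)
R = 2*sqrt(6) (R = sqrt(8 + (6 + 5*2)) = sqrt(8 + (6 + 10)) = sqrt(8 + 16) = sqrt(24) = 2*sqrt(6) ≈ 4.8990)
f(N, S) = 6*N (f(N, S) = (2*N)*3 = 6*N)
f(7, 8) - 20*sqrt(R - 44) = 6*7 - 20*sqrt(2*sqrt(6) - 44) = 42 - 20*sqrt(-44 + 2*sqrt(6))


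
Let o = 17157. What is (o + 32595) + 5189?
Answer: 54941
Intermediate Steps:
(o + 32595) + 5189 = (17157 + 32595) + 5189 = 49752 + 5189 = 54941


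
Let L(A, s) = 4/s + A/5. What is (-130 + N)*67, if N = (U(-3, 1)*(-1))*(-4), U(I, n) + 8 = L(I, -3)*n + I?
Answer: -182642/15 ≈ -12176.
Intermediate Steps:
L(A, s) = 4/s + A/5 (L(A, s) = 4/s + A*(⅕) = 4/s + A/5)
U(I, n) = -8 + I + n*(-4/3 + I/5) (U(I, n) = -8 + ((4/(-3) + I/5)*n + I) = -8 + ((4*(-⅓) + I/5)*n + I) = -8 + ((-4/3 + I/5)*n + I) = -8 + (n*(-4/3 + I/5) + I) = -8 + (I + n*(-4/3 + I/5)) = -8 + I + n*(-4/3 + I/5))
N = -776/15 (N = ((-8 - 3 + (1/15)*1*(-20 + 3*(-3)))*(-1))*(-4) = ((-8 - 3 + (1/15)*1*(-20 - 9))*(-1))*(-4) = ((-8 - 3 + (1/15)*1*(-29))*(-1))*(-4) = ((-8 - 3 - 29/15)*(-1))*(-4) = -194/15*(-1)*(-4) = (194/15)*(-4) = -776/15 ≈ -51.733)
(-130 + N)*67 = (-130 - 776/15)*67 = -2726/15*67 = -182642/15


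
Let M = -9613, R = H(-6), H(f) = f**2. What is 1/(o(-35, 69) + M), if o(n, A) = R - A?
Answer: -1/9646 ≈ -0.00010367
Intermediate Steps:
R = 36 (R = (-6)**2 = 36)
o(n, A) = 36 - A
1/(o(-35, 69) + M) = 1/((36 - 1*69) - 9613) = 1/((36 - 69) - 9613) = 1/(-33 - 9613) = 1/(-9646) = -1/9646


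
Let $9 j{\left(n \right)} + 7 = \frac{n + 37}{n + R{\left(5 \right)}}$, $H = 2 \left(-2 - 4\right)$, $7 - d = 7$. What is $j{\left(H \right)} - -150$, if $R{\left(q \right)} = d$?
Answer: $\frac{16091}{108} \approx 148.99$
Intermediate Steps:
$d = 0$ ($d = 7 - 7 = 0$)
$R{\left(q \right)} = 0$
$H = -12$ ($H = 2 \left(-6\right) = -12$)
$j{\left(n \right)} = - \frac{7}{9} + \frac{37 + n}{9 n}$ ($j{\left(n \right)} = - \frac{7}{9} + \frac{\left(n + 37\right) \frac{1}{n + 0}}{9} = - \frac{7}{9} + \frac{\left(37 + n\right) \frac{1}{n}}{9} = - \frac{7}{9} + \frac{\frac{1}{n} \left(37 + n\right)}{9} = - \frac{7}{9} + \frac{37 + n}{9 n}$)
$j{\left(H \right)} - -150 = \frac{37 - -72}{9 \left(-12\right)} - -150 = \frac{1}{9} \left(- \frac{1}{12}\right) \left(37 + 72\right) + 150 = \frac{1}{9} \left(- \frac{1}{12}\right) 109 + 150 = - \frac{109}{108} + 150 = \frac{16091}{108}$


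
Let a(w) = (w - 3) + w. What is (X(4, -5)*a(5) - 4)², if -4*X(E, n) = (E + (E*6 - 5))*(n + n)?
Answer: 635209/4 ≈ 1.5880e+5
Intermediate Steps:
a(w) = -3 + 2*w (a(w) = (-3 + w) + w = -3 + 2*w)
X(E, n) = -n*(-5 + 7*E)/2 (X(E, n) = -(E + (E*6 - 5))*(n + n)/4 = -(E + (6*E - 5))*2*n/4 = -(E + (-5 + 6*E))*2*n/4 = -(-5 + 7*E)*2*n/4 = -n*(-5 + 7*E)/2)
(X(4, -5)*a(5) - 4)² = (((½)*(-5)*(5 - 7*4))*(-3 + 2*5) - 4)² = (((½)*(-5)*(5 - 28))*(-3 + 10) - 4)² = (((½)*(-5)*(-23))*7 - 4)² = ((115/2)*7 - 4)² = (805/2 - 4)² = (797/2)² = 635209/4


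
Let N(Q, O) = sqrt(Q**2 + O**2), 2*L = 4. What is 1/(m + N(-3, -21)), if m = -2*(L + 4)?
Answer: 2/51 + 5*sqrt(2)/102 ≈ 0.10854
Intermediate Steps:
L = 2 (L = (1/2)*4 = 2)
N(Q, O) = sqrt(O**2 + Q**2)
m = -12 (m = -2*(2 + 4) = -2*6 = -12)
1/(m + N(-3, -21)) = 1/(-12 + sqrt((-21)**2 + (-3)**2)) = 1/(-12 + sqrt(441 + 9)) = 1/(-12 + sqrt(450)) = 1/(-12 + 15*sqrt(2))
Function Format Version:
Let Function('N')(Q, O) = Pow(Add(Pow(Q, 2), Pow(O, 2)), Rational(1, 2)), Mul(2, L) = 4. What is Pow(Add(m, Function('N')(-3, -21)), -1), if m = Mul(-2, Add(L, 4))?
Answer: Add(Rational(2, 51), Mul(Rational(5, 102), Pow(2, Rational(1, 2)))) ≈ 0.10854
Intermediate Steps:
L = 2 (L = Mul(Rational(1, 2), 4) = 2)
Function('N')(Q, O) = Pow(Add(Pow(O, 2), Pow(Q, 2)), Rational(1, 2))
m = -12 (m = Mul(-2, Add(2, 4)) = Mul(-2, 6) = -12)
Pow(Add(m, Function('N')(-3, -21)), -1) = Pow(Add(-12, Pow(Add(Pow(-21, 2), Pow(-3, 2)), Rational(1, 2))), -1) = Pow(Add(-12, Pow(Add(441, 9), Rational(1, 2))), -1) = Pow(Add(-12, Pow(450, Rational(1, 2))), -1) = Pow(Add(-12, Mul(15, Pow(2, Rational(1, 2)))), -1)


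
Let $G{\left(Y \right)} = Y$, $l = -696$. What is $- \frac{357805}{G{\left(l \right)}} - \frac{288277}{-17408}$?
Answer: $\frac{803663779}{1514496} \approx 530.65$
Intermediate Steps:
$- \frac{357805}{G{\left(l \right)}} - \frac{288277}{-17408} = - \frac{357805}{-696} - \frac{288277}{-17408} = \left(-357805\right) \left(- \frac{1}{696}\right) - - \frac{288277}{17408} = \frac{357805}{696} + \frac{288277}{17408} = \frac{803663779}{1514496}$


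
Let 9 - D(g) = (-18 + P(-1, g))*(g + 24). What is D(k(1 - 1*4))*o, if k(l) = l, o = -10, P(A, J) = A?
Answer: -4080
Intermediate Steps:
D(g) = 465 + 19*g (D(g) = 9 - (-18 - 1)*(g + 24) = 9 - (-19)*(24 + g) = 9 - (-456 - 19*g) = 9 + (456 + 19*g) = 465 + 19*g)
D(k(1 - 1*4))*o = (465 + 19*(1 - 1*4))*(-10) = (465 + 19*(1 - 4))*(-10) = (465 + 19*(-3))*(-10) = (465 - 57)*(-10) = 408*(-10) = -4080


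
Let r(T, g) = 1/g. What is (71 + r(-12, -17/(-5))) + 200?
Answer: 4612/17 ≈ 271.29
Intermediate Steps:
(71 + r(-12, -17/(-5))) + 200 = (71 + 1/(-17/(-5))) + 200 = (71 + 1/(-17*(-⅕))) + 200 = (71 + 1/(17/5)) + 200 = (71 + 5/17) + 200 = 1212/17 + 200 = 4612/17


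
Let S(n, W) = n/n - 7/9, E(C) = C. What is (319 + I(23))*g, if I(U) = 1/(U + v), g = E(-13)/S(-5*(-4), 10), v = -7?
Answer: -597285/32 ≈ -18665.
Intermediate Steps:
S(n, W) = 2/9 (S(n, W) = 1 - 7*⅑ = 1 - 7/9 = 2/9)
g = -117/2 (g = -13/2/9 = -13*9/2 = -117/2 ≈ -58.500)
I(U) = 1/(-7 + U) (I(U) = 1/(U - 7) = 1/(-7 + U))
(319 + I(23))*g = (319 + 1/(-7 + 23))*(-117/2) = (319 + 1/16)*(-117/2) = (5105/16)*(-117/2) = -597285/32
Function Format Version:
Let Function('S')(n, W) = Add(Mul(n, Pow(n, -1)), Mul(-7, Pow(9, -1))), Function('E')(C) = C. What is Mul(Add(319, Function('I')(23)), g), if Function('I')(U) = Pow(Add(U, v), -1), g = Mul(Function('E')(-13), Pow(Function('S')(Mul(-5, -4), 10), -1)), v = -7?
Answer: Rational(-597285, 32) ≈ -18665.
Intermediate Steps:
Function('S')(n, W) = Rational(2, 9) (Function('S')(n, W) = Add(1, Mul(-7, Rational(1, 9))) = Add(1, Rational(-7, 9)) = Rational(2, 9))
g = Rational(-117, 2) (g = Mul(-13, Pow(Rational(2, 9), -1)) = Mul(-13, Rational(9, 2)) = Rational(-117, 2) ≈ -58.500)
Function('I')(U) = Pow(Add(-7, U), -1) (Function('I')(U) = Pow(Add(U, -7), -1) = Pow(Add(-7, U), -1))
Mul(Add(319, Function('I')(23)), g) = Mul(Add(319, Pow(Add(-7, 23), -1)), Rational(-117, 2)) = Mul(Add(319, Pow(16, -1)), Rational(-117, 2)) = Mul(Add(319, Rational(1, 16)), Rational(-117, 2)) = Mul(Rational(5105, 16), Rational(-117, 2)) = Rational(-597285, 32)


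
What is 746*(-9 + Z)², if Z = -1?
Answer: 74600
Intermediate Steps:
746*(-9 + Z)² = 746*(-9 - 1)² = 746*(-10)² = 746*100 = 74600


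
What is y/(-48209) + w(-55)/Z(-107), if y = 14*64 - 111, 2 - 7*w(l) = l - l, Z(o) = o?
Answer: -13967/736909 ≈ -0.018954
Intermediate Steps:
w(l) = 2/7 (w(l) = 2/7 - (l - l)/7 = 2/7 - ⅐*0 = 2/7 + 0 = 2/7)
y = 785 (y = 896 - 111 = 785)
y/(-48209) + w(-55)/Z(-107) = 785/(-48209) + (2/7)/(-107) = 785*(-1/48209) + (2/7)*(-1/107) = -785/48209 - 2/749 = -13967/736909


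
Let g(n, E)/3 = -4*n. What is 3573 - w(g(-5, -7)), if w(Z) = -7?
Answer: 3580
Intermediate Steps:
g(n, E) = -12*n (g(n, E) = 3*(-4*n) = -12*n)
3573 - w(g(-5, -7)) = 3573 - 1*(-7) = 3573 + 7 = 3580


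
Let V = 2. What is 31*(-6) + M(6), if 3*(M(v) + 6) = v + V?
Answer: -568/3 ≈ -189.33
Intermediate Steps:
M(v) = -16/3 + v/3 (M(v) = -6 + (v + 2)/3 = -6 + (2 + v)/3 = -6 + (⅔ + v/3) = -16/3 + v/3)
31*(-6) + M(6) = 31*(-6) + (-16/3 + (⅓)*6) = -186 + (-16/3 + 2) = -186 - 10/3 = -568/3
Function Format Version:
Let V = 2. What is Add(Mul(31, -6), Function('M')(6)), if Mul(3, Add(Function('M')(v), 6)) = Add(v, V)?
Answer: Rational(-568, 3) ≈ -189.33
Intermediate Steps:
Function('M')(v) = Add(Rational(-16, 3), Mul(Rational(1, 3), v)) (Function('M')(v) = Add(-6, Mul(Rational(1, 3), Add(v, 2))) = Add(-6, Mul(Rational(1, 3), Add(2, v))) = Add(-6, Add(Rational(2, 3), Mul(Rational(1, 3), v))) = Add(Rational(-16, 3), Mul(Rational(1, 3), v)))
Add(Mul(31, -6), Function('M')(6)) = Add(Mul(31, -6), Add(Rational(-16, 3), Mul(Rational(1, 3), 6))) = Add(-186, Add(Rational(-16, 3), 2)) = Add(-186, Rational(-10, 3)) = Rational(-568, 3)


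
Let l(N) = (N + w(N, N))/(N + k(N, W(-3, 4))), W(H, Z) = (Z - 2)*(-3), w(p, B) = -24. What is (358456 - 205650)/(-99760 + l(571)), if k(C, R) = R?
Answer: -86335390/56363853 ≈ -1.5318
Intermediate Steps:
W(H, Z) = 6 - 3*Z (W(H, Z) = (-2 + Z)*(-3) = 6 - 3*Z)
l(N) = (-24 + N)/(-6 + N) (l(N) = (N - 24)/(N + (6 - 3*4)) = (-24 + N)/(N + (6 - 12)) = (-24 + N)/(N - 6) = (-24 + N)/(-6 + N))
(358456 - 205650)/(-99760 + l(571)) = (358456 - 205650)/(-99760 + (-24 + 571)/(-6 + 571)) = 152806/(-99760 + 547/565) = 152806/(-56363853/565) = 152806*(-565/56363853) = -86335390/56363853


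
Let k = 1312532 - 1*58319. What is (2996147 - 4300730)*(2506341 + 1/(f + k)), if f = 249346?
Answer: -4916231759780402460/1503559 ≈ -3.2697e+12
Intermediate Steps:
k = 1254213 (k = 1312532 - 58319 = 1254213)
(2996147 - 4300730)*(2506341 + 1/(f + k)) = (2996147 - 4300730)*(2506341 + 1/(249346 + 1254213)) = -1304583*(2506341 + 1/1503559) = -1304583*3768431567620/1503559 = -4916231759780402460/1503559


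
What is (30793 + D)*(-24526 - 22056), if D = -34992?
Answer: 195597818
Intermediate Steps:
(30793 + D)*(-24526 - 22056) = (30793 - 34992)*(-24526 - 22056) = -4199*(-46582) = 195597818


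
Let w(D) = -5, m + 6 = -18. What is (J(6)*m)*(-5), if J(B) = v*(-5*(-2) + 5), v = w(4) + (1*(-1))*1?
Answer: -10800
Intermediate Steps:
m = -24 (m = -6 - 18 = -24)
v = -6 (v = -5 + (1*(-1))*1 = -5 - 1*1 = -5 - 1 = -6)
J(B) = -90 (J(B) = -6*(-5*(-2) + 5) = -6*(10 + 5) = -6*15 = -90)
(J(6)*m)*(-5) = -90*(-24)*(-5) = 2160*(-5) = -10800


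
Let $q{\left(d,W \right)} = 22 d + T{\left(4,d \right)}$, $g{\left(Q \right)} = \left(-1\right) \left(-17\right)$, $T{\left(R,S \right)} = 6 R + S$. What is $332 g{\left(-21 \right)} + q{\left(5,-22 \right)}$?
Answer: $5783$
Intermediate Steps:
$T{\left(R,S \right)} = S + 6 R$
$g{\left(Q \right)} = 17$
$q{\left(d,W \right)} = 24 + 23 d$ ($q{\left(d,W \right)} = 22 d + \left(d + 6 \cdot 4\right) = 22 d + \left(d + 24\right) = 22 d + \left(24 + d\right) = 24 + 23 d$)
$332 g{\left(-21 \right)} + q{\left(5,-22 \right)} = 332 \cdot 17 + \left(24 + 23 \cdot 5\right) = 5644 + \left(24 + 115\right) = 5644 + 139 = 5783$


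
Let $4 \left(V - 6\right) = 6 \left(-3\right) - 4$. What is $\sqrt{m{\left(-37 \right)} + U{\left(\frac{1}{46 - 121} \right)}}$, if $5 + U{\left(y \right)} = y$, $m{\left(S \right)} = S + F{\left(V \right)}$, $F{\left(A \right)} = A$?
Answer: $\frac{i \sqrt{37362}}{30} \approx 6.4431 i$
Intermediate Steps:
$V = \frac{1}{2}$ ($V = 6 + \frac{6 \left(-3\right) - 4}{4} = 6 + \frac{-18 - 4}{4} = 6 + \frac{1}{4} \left(-22\right) = 6 - \frac{11}{2} = \frac{1}{2} \approx 0.5$)
$m{\left(S \right)} = \frac{1}{2} + S$ ($m{\left(S \right)} = S + \frac{1}{2} = \frac{1}{2} + S$)
$U{\left(y \right)} = -5 + y$
$\sqrt{m{\left(-37 \right)} + U{\left(\frac{1}{46 - 121} \right)}} = \sqrt{\left(\frac{1}{2} - 37\right) - \left(5 - \frac{1}{46 - 121}\right)} = \sqrt{- \frac{73}{2} - \left(5 - \frac{1}{-75}\right)} = \sqrt{- \frac{73}{2} - \frac{376}{75}} = \sqrt{- \frac{6227}{150}} = \frac{i \sqrt{37362}}{30}$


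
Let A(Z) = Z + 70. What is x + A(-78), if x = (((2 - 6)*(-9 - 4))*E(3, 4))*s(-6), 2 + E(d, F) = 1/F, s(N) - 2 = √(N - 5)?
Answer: -190 - 91*I*√11 ≈ -190.0 - 301.81*I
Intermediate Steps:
s(N) = 2 + √(-5 + N) (s(N) = 2 + √(N - 5) = 2 + √(-5 + N))
A(Z) = 70 + Z
E(d, F) = -2 + 1/F
x = -182 - 91*I*√11 (x = (((2 - 6)*(-9 - 4))*(-2 + 1/4))*(2 + √(-5 - 6)) = ((-4*(-13))*(-2 + ¼))*(2 + √(-11)) = (52*(-7/4))*(2 + I*√11) = -91*(2 + I*√11) = -182 - 91*I*√11 ≈ -182.0 - 301.81*I)
x + A(-78) = (-182 - 91*I*√11) + (70 - 78) = (-182 - 91*I*√11) - 8 = -190 - 91*I*√11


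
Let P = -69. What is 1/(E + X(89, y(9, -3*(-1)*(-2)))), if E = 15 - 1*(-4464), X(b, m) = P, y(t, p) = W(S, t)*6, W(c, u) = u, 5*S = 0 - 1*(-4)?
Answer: 1/4410 ≈ 0.00022676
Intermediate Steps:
S = ⅘ (S = (0 - 1*(-4))/5 = (0 + 4)/5 = (⅕)*4 = ⅘ ≈ 0.80000)
y(t, p) = 6*t (y(t, p) = t*6 = 6*t)
X(b, m) = -69
E = 4479 (E = 15 + 4464 = 4479)
1/(E + X(89, y(9, -3*(-1)*(-2)))) = 1/(4479 - 69) = 1/4410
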